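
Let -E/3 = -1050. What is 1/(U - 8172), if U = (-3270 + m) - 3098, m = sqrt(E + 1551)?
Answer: -14540/211406899 - sqrt(4701)/211406899 ≈ -6.9102e-5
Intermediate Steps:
E = 3150 (E = -3*(-1050) = 3150)
m = sqrt(4701) (m = sqrt(3150 + 1551) = sqrt(4701) ≈ 68.564)
U = -6368 + sqrt(4701) (U = (-3270 + sqrt(4701)) - 3098 = -6368 + sqrt(4701) ≈ -6299.4)
1/(U - 8172) = 1/((-6368 + sqrt(4701)) - 8172) = 1/(-14540 + sqrt(4701))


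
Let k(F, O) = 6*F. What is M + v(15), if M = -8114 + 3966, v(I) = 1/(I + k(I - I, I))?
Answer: -62219/15 ≈ -4147.9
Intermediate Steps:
v(I) = 1/I (v(I) = 1/(I + 6*(I - I)) = 1/(I + 6*0) = 1/(I + 0) = 1/I)
M = -4148
M + v(15) = -4148 + 1/15 = -62219/15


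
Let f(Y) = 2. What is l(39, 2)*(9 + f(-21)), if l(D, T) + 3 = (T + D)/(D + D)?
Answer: -2123/78 ≈ -27.218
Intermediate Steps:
l(D, T) = -3 + (D + T)/(2*D) (l(D, T) = -3 + (T + D)/(D + D) = -3 + (D + T)/((2*D)) = -3 + (D + T)*(1/(2*D)) = -3 + (D + T)/(2*D))
l(39, 2)*(9 + f(-21)) = ((½)*(2 - 5*39)/39)*(9 + 2) = ((½)*(1/39)*(2 - 195))*11 = ((½)*(1/39)*(-193))*11 = -193/78*11 = -2123/78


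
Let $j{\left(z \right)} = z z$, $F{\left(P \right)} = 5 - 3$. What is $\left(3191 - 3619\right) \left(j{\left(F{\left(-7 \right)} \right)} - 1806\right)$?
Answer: $771256$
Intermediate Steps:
$F{\left(P \right)} = 2$ ($F{\left(P \right)} = 5 - 3 = 2$)
$j{\left(z \right)} = z^{2}$
$\left(3191 - 3619\right) \left(j{\left(F{\left(-7 \right)} \right)} - 1806\right) = \left(3191 - 3619\right) \left(2^{2} - 1806\right) = - 428 \left(4 - 1806\right) = \left(-428\right) \left(-1802\right) = 771256$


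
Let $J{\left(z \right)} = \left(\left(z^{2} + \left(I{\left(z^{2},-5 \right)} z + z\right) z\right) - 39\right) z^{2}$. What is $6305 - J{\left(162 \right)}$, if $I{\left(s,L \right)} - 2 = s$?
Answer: $-18078244295107$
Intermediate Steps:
$I{\left(s,L \right)} = 2 + s$
$J{\left(z \right)} = z^{2} \left(-39 + z^{2} + z \left(z + z \left(2 + z^{2}\right)\right)\right)$ ($J{\left(z \right)} = \left(\left(z^{2} + \left(\left(2 + z^{2}\right) z + z\right) z\right) - 39\right) z^{2} = \left(\left(z^{2} + \left(z \left(2 + z^{2}\right) + z\right) z\right) - 39\right) z^{2} = \left(\left(z^{2} + \left(z + z \left(2 + z^{2}\right)\right) z\right) - 39\right) z^{2} = \left(\left(z^{2} + z \left(z + z \left(2 + z^{2}\right)\right)\right) - 39\right) z^{2} = \left(-39 + z^{2} + z \left(z + z \left(2 + z^{2}\right)\right)\right) z^{2} = z^{2} \left(-39 + z^{2} + z \left(z + z \left(2 + z^{2}\right)\right)\right)$)
$6305 - J{\left(162 \right)} = 6305 - 162^{2} \left(-39 + 162^{4} + 4 \cdot 162^{2}\right) = 6305 - 26244 \left(-39 + 688747536 + 4 \cdot 26244\right) = 6305 - 26244 \left(-39 + 688747536 + 104976\right) = 6305 - 26244 \cdot 688852473 = 6305 - 18078244301412 = -18078244295107$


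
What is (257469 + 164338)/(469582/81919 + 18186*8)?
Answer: 34554007633/11918701054 ≈ 2.8991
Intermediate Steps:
(257469 + 164338)/(469582/81919 + 18186*8) = 421807/(469582*(1/81919) + 145488) = 421807/(469582/81919 + 145488) = 421807/(11918701054/81919) = 421807*(81919/11918701054) = 34554007633/11918701054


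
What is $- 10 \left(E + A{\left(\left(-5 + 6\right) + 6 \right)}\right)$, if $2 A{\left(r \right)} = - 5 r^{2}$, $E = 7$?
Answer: $1155$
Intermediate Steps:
$A{\left(r \right)} = - \frac{5 r^{2}}{2}$ ($A{\left(r \right)} = \frac{\left(-5\right) r^{2}}{2} = - \frac{5 r^{2}}{2}$)
$- 10 \left(E + A{\left(\left(-5 + 6\right) + 6 \right)}\right) = - 10 \left(7 - \frac{5 \left(\left(-5 + 6\right) + 6\right)^{2}}{2}\right) = - 10 \left(7 - \frac{5 \left(1 + 6\right)^{2}}{2}\right) = - 10 \left(7 - \frac{5 \cdot 7^{2}}{2}\right) = - 10 \left(7 - \frac{245}{2}\right) = \left(-10\right) \left(- \frac{231}{2}\right) = 1155$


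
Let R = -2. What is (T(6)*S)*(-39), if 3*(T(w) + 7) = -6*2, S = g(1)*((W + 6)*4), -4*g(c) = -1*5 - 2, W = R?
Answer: 12012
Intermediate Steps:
W = -2
g(c) = 7/4 (g(c) = -(-1*5 - 2)/4 = -(-5 - 2)/4 = -¼*(-7) = 7/4)
S = 28 (S = 7*((-2 + 6)*4)/4 = 7*(4*4)/4 = (7/4)*16 = 28)
T(w) = -11 (T(w) = -7 + (-6*2)/3 = -7 + (-1*12)/3 = -7 + (⅓)*(-12) = -7 - 4 = -11)
(T(6)*S)*(-39) = -11*28*(-39) = -308*(-39) = 12012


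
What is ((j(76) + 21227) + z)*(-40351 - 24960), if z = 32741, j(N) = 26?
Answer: -3526402134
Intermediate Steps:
((j(76) + 21227) + z)*(-40351 - 24960) = ((26 + 21227) + 32741)*(-40351 - 24960) = (21253 + 32741)*(-65311) = 53994*(-65311) = -3526402134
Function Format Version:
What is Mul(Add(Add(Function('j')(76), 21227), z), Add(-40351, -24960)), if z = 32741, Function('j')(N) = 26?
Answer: -3526402134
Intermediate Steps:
Mul(Add(Add(Function('j')(76), 21227), z), Add(-40351, -24960)) = Mul(Add(Add(26, 21227), 32741), Add(-40351, -24960)) = Mul(Add(21253, 32741), -65311) = Mul(53994, -65311) = -3526402134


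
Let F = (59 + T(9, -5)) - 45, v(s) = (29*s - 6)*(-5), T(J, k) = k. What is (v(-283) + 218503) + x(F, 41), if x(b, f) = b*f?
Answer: 259937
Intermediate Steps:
v(s) = 30 - 145*s (v(s) = (-6 + 29*s)*(-5) = 30 - 145*s)
F = 9 (F = (59 - 5) - 45 = 54 - 45 = 9)
(v(-283) + 218503) + x(F, 41) = ((30 - 145*(-283)) + 218503) + 9*41 = ((30 + 41035) + 218503) + 369 = (41065 + 218503) + 369 = 259568 + 369 = 259937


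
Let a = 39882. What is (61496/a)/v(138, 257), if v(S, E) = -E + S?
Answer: -30748/2372979 ≈ -0.012958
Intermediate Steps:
v(S, E) = S - E
(61496/a)/v(138, 257) = (61496/39882)/(138 - 1*257) = (61496*(1/39882))/(138 - 257) = (30748/19941)/(-119) = (30748/19941)*(-1/119) = -30748/2372979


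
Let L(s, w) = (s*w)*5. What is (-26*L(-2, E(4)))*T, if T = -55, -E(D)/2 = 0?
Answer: 0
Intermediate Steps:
E(D) = 0 (E(D) = -2*0 = 0)
L(s, w) = 5*s*w
(-26*L(-2, E(4)))*T = -130*(-2)*0*(-55) = -26*0*(-55) = 0*(-55) = 0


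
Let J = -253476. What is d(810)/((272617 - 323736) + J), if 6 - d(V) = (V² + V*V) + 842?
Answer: 1313036/304595 ≈ 4.3108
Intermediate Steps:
d(V) = -836 - 2*V² (d(V) = 6 - ((V² + V*V) + 842) = 6 - ((V² + V²) + 842) = 6 - (2*V² + 842) = 6 - (842 + 2*V²) = 6 + (-842 - 2*V²) = -836 - 2*V²)
d(810)/((272617 - 323736) + J) = (-836 - 2*810²)/((272617 - 323736) - 253476) = (-836 - 2*656100)/(-51119 - 253476) = (-836 - 1312200)/(-304595) = -1313036*(-1/304595) = 1313036/304595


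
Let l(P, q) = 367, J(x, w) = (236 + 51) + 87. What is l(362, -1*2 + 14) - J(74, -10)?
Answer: -7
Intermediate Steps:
J(x, w) = 374 (J(x, w) = 287 + 87 = 374)
l(362, -1*2 + 14) - J(74, -10) = 367 - 1*374 = 367 - 374 = -7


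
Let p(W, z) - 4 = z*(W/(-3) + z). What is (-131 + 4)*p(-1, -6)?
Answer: -4826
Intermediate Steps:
p(W, z) = 4 + z*(z - W/3) (p(W, z) = 4 + z*(W/(-3) + z) = 4 + z*(W*(-1/3) + z) = 4 + z*(-W/3 + z) = 4 + z*(z - W/3))
(-131 + 4)*p(-1, -6) = (-131 + 4)*(4 + (-6)**2 - 1/3*(-1)*(-6)) = -127*(4 + 36 - 2) = -127*38 = -4826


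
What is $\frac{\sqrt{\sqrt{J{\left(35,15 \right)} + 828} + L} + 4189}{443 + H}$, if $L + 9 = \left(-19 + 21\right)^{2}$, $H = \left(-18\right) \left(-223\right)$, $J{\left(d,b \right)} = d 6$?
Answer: $\frac{4189}{4457} + \frac{\sqrt{-5 + \sqrt{1038}}}{4457} \approx 0.94104$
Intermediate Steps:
$J{\left(d,b \right)} = 6 d$
$H = 4014$
$L = -5$ ($L = -9 + \left(-19 + 21\right)^{2} = -9 + 2^{2} = -9 + 4 = -5$)
$\frac{\sqrt{\sqrt{J{\left(35,15 \right)} + 828} + L} + 4189}{443 + H} = \frac{\sqrt{\sqrt{6 \cdot 35 + 828} - 5} + 4189}{443 + 4014} = \frac{\sqrt{\sqrt{210 + 828} - 5} + 4189}{4457} = \left(\sqrt{\sqrt{1038} - 5} + 4189\right) \frac{1}{4457} = \left(\sqrt{-5 + \sqrt{1038}} + 4189\right) \frac{1}{4457} = \left(4189 + \sqrt{-5 + \sqrt{1038}}\right) \frac{1}{4457} = \frac{4189}{4457} + \frac{\sqrt{-5 + \sqrt{1038}}}{4457}$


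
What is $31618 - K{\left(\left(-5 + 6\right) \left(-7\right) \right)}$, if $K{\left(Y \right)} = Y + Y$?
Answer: $31632$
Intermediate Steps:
$K{\left(Y \right)} = 2 Y$
$31618 - K{\left(\left(-5 + 6\right) \left(-7\right) \right)} = 31618 - 2 \left(-5 + 6\right) \left(-7\right) = 31618 - 2 \cdot 1 \left(-7\right) = 31618 - 2 \left(-7\right) = 31618 - -14 = 31618 + 14 = 31632$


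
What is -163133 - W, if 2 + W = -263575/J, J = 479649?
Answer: -78245357444/479649 ≈ -1.6313e+5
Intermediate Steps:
W = -1222873/479649 (W = -2 - 263575/479649 = -1222873/479649 ≈ -2.5495)
-163133 - W = -163133 - 1*(-1222873/479649) = -163133 + 1222873/479649 = -78245357444/479649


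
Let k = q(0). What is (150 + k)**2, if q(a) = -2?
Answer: 21904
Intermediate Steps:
k = -2
(150 + k)**2 = (150 - 2)**2 = 148**2 = 21904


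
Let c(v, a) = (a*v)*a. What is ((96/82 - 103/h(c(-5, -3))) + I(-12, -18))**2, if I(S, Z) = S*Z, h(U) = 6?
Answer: 2420738401/60516 ≈ 40002.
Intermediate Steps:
c(v, a) = v*a**2
((96/82 - 103/h(c(-5, -3))) + I(-12, -18))**2 = ((96/82 - 103/6) - 12*(-18))**2 = ((96*(1/82) - 103*1/6) + 216)**2 = ((48/41 - 103/6) + 216)**2 = (-3935/246 + 216)**2 = (49201/246)**2 = 2420738401/60516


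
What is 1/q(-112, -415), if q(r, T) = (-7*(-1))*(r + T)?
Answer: -1/3689 ≈ -0.00027108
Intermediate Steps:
q(r, T) = 7*T + 7*r (q(r, T) = 7*(T + r) = 7*T + 7*r)
1/q(-112, -415) = 1/(7*(-415) + 7*(-112)) = 1/(-2905 - 784) = 1/(-3689) = -1/3689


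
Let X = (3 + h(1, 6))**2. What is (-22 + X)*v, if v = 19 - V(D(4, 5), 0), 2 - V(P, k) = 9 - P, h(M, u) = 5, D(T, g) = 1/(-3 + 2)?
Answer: 1134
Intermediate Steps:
D(T, g) = -1 (D(T, g) = 1/(-1) = -1)
V(P, k) = -7 + P (V(P, k) = 2 - (9 - P) = 2 + (-9 + P) = -7 + P)
X = 64 (X = (3 + 5)**2 = 8**2 = 64)
v = 27 (v = 19 - (-7 - 1) = 19 - 1*(-8) = 19 + 8 = 27)
(-22 + X)*v = (-22 + 64)*27 = 42*27 = 1134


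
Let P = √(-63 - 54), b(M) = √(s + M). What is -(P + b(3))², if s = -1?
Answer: 115 - 6*I*√26 ≈ 115.0 - 30.594*I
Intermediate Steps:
b(M) = √(-1 + M)
P = 3*I*√13 (P = √(-117) = 3*I*√13 ≈ 10.817*I)
-(P + b(3))² = -(3*I*√13 + √(-1 + 3))² = -(3*I*√13 + √2)² = -(√2 + 3*I*√13)²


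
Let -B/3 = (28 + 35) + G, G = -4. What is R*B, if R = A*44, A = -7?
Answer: 54516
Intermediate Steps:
B = -177 (B = -3*((28 + 35) - 4) = -3*(63 - 4) = -3*59 = -177)
R = -308 (R = -7*44 = -308)
R*B = -308*(-177) = 54516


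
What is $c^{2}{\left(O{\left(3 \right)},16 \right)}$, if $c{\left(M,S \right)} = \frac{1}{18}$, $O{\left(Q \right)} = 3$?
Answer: $\frac{1}{324} \approx 0.0030864$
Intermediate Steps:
$c{\left(M,S \right)} = \frac{1}{18}$
$c^{2}{\left(O{\left(3 \right)},16 \right)} = \left(\frac{1}{18}\right)^{2} = \frac{1}{324}$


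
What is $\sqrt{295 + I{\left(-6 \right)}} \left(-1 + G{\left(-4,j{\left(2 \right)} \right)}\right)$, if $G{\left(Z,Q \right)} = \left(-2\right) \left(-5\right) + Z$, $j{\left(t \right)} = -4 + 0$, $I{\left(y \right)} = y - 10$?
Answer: $15 \sqrt{31} \approx 83.516$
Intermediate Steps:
$I{\left(y \right)} = -10 + y$ ($I{\left(y \right)} = y - 10 = -10 + y$)
$j{\left(t \right)} = -4$
$G{\left(Z,Q \right)} = 10 + Z$
$\sqrt{295 + I{\left(-6 \right)}} \left(-1 + G{\left(-4,j{\left(2 \right)} \right)}\right) = \sqrt{295 - 16} \left(-1 + \left(10 - 4\right)\right) = \sqrt{295 - 16} \left(-1 + 6\right) = \sqrt{279} \cdot 5 = 3 \sqrt{31} \cdot 5 = 15 \sqrt{31}$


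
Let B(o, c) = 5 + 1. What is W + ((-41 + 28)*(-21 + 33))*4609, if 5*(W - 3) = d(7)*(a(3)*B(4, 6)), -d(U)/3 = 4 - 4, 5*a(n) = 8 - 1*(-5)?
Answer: -719001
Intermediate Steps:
a(n) = 13/5 (a(n) = (8 - 1*(-5))/5 = (8 + 5)/5 = (1/5)*13 = 13/5)
B(o, c) = 6
d(U) = 0 (d(U) = -3*(4 - 4) = -3*0 = 0)
W = 3 (W = 3 + (0*((13/5)*6))/5 = 3 + (0*(78/5))/5 = 3 + (1/5)*0 = 3 + 0 = 3)
W + ((-41 + 28)*(-21 + 33))*4609 = 3 + ((-41 + 28)*(-21 + 33))*4609 = 3 - 13*12*4609 = 3 - 156*4609 = 3 - 719004 = -719001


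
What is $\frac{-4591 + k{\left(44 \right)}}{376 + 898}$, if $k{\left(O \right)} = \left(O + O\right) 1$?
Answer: $- \frac{4503}{1274} \approx -3.5345$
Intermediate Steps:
$k{\left(O \right)} = 2 O$ ($k{\left(O \right)} = 2 O 1 = 2 O$)
$\frac{-4591 + k{\left(44 \right)}}{376 + 898} = \frac{-4591 + 2 \cdot 44}{376 + 898} = \frac{-4591 + 88}{1274} = \left(-4503\right) \frac{1}{1274} = - \frac{4503}{1274}$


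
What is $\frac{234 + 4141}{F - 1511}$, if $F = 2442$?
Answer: $\frac{625}{133} \approx 4.6992$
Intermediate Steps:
$\frac{234 + 4141}{F - 1511} = \frac{234 + 4141}{2442 - 1511} = \frac{4375}{931} = 4375 \cdot \frac{1}{931} = \frac{625}{133}$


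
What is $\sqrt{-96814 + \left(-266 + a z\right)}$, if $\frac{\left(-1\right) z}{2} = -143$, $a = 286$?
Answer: $2 i \sqrt{3821} \approx 123.63 i$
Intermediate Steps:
$z = 286$ ($z = \left(-2\right) \left(-143\right) = 286$)
$\sqrt{-96814 + \left(-266 + a z\right)} = \sqrt{-96814 + \left(-266 + 286 \cdot 286\right)} = \sqrt{-96814 + \left(-266 + 81796\right)} = \sqrt{-96814 + 81530} = \sqrt{-15284} = 2 i \sqrt{3821}$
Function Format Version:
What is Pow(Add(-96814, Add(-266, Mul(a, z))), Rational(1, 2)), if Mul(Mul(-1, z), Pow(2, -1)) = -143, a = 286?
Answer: Mul(2, I, Pow(3821, Rational(1, 2))) ≈ Mul(123.63, I)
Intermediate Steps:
z = 286 (z = Mul(-2, -143) = 286)
Pow(Add(-96814, Add(-266, Mul(a, z))), Rational(1, 2)) = Pow(Add(-96814, Add(-266, Mul(286, 286))), Rational(1, 2)) = Pow(Add(-96814, Add(-266, 81796)), Rational(1, 2)) = Pow(Add(-96814, 81530), Rational(1, 2)) = Pow(-15284, Rational(1, 2)) = Mul(2, I, Pow(3821, Rational(1, 2)))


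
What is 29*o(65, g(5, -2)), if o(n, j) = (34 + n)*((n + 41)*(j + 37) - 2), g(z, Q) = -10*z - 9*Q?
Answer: 1515888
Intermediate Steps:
o(n, j) = (-2 + (37 + j)*(41 + n))*(34 + n) (o(n, j) = (34 + n)*((41 + n)*(37 + j) - 2) = (34 + n)*((37 + j)*(41 + n) - 2) = (34 + n)*(-2 + (37 + j)*(41 + n)) = (-2 + (37 + j)*(41 + n))*(34 + n))
29*o(65, g(5, -2)) = 29*(51510 + 37*65² + 1394*(-10*5 - 9*(-2)) + 2773*65 + (-10*5 - 9*(-2))*65² + 75*(-10*5 - 9*(-2))*65) = 29*(51510 + 37*4225 + 1394*(-50 + 18) + 180245 + (-50 + 18)*4225 + 75*(-50 + 18)*65) = 29*(51510 + 156325 + 1394*(-32) + 180245 - 32*4225 + 75*(-32)*65) = 29*(51510 + 156325 - 44608 + 180245 - 135200 - 156000) = 29*52272 = 1515888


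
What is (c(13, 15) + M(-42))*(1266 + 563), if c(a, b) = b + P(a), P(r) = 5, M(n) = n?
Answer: -40238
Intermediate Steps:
c(a, b) = 5 + b (c(a, b) = b + 5 = 5 + b)
(c(13, 15) + M(-42))*(1266 + 563) = ((5 + 15) - 42)*(1266 + 563) = (20 - 42)*1829 = -22*1829 = -40238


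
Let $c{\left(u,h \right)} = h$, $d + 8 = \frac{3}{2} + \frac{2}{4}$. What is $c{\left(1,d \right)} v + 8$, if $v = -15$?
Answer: $98$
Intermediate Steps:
$d = -6$ ($d = -8 + \left(\frac{3}{2} + \frac{2}{4}\right) = -8 + \left(3 \cdot \frac{1}{2} + 2 \cdot \frac{1}{4}\right) = -8 + \left(\frac{3}{2} + \frac{1}{2}\right) = -8 + 2 = -6$)
$c{\left(1,d \right)} v + 8 = \left(-6\right) \left(-15\right) + 8 = 90 + 8 = 98$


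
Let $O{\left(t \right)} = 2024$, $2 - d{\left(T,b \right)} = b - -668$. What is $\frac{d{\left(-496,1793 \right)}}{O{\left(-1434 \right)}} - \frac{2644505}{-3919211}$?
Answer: $- \frac{4284861729}{7932483064} \approx -0.54017$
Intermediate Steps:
$d{\left(T,b \right)} = -666 - b$ ($d{\left(T,b \right)} = 2 - \left(b - -668\right) = 2 - \left(b + 668\right) = 2 - \left(668 + b\right) = -666 - b$)
$\frac{d{\left(-496,1793 \right)}}{O{\left(-1434 \right)}} - \frac{2644505}{-3919211} = \frac{-666 - 1793}{2024} - \frac{2644505}{-3919211} = \left(-666 - 1793\right) \frac{1}{2024} - - \frac{2644505}{3919211} = \left(-2459\right) \frac{1}{2024} + \frac{2644505}{3919211} = - \frac{2459}{2024} + \frac{2644505}{3919211} = - \frac{4284861729}{7932483064}$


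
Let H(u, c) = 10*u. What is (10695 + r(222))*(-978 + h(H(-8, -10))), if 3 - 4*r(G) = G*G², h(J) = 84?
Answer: 4871524455/2 ≈ 2.4358e+9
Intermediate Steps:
r(G) = ¾ - G³/4 (r(G) = ¾ - G*G²/4 = ¾ - G³/4)
(10695 + r(222))*(-978 + h(H(-8, -10))) = (10695 + (¾ - ¼*222³))*(-978 + 84) = (10695 + (¾ - ¼*10941048))*(-894) = (10695 + (¾ - 2735262))*(-894) = (10695 - 10941045/4)*(-894) = -10898265/4*(-894) = 4871524455/2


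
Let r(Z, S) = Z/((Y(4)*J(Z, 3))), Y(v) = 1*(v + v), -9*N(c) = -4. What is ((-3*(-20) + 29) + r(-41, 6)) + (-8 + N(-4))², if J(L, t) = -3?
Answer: 95771/648 ≈ 147.79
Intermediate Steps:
N(c) = 4/9 (N(c) = -⅑*(-4) = 4/9)
Y(v) = 2*v (Y(v) = 1*(2*v) = 2*v)
r(Z, S) = -Z/24 (r(Z, S) = Z/(((2*4)*(-3))) = Z/((8*(-3))) = Z/(-24) = Z*(-1/24) = -Z/24)
((-3*(-20) + 29) + r(-41, 6)) + (-8 + N(-4))² = ((-3*(-20) + 29) - 1/24*(-41)) + (-8 + 4/9)² = ((60 + 29) + 41/24) + (-68/9)² = (89 + 41/24) + 4624/81 = 2177/24 + 4624/81 = 95771/648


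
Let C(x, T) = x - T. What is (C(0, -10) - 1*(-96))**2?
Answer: 11236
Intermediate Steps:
(C(0, -10) - 1*(-96))**2 = ((0 - 1*(-10)) - 1*(-96))**2 = ((0 + 10) + 96)**2 = (10 + 96)**2 = 106**2 = 11236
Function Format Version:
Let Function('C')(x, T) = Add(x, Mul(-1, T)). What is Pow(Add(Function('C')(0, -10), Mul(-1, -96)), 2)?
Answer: 11236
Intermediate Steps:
Pow(Add(Function('C')(0, -10), Mul(-1, -96)), 2) = Pow(Add(Add(0, Mul(-1, -10)), Mul(-1, -96)), 2) = Pow(Add(Add(0, 10), 96), 2) = Pow(Add(10, 96), 2) = Pow(106, 2) = 11236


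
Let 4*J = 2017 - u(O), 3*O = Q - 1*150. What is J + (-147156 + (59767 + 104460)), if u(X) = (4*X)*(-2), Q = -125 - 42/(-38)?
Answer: 3965525/228 ≈ 17393.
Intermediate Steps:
Q = -2354/19 (Q = -125 - 42*(-1/38) = -125 + 21/19 = -2354/19 ≈ -123.89)
O = -5204/57 (O = (-2354/19 - 1*150)/3 = (-2354/19 - 150)/3 = (⅓)*(-5204/19) = -5204/57 ≈ -91.298)
u(X) = -8*X
J = 73337/228 (J = (2017 - (-8)*(-5204)/57)/4 = (2017 - 1*41632/57)/4 = (2017 - 41632/57)/4 = (¼)*(73337/57) = 73337/228 ≈ 321.65)
J + (-147156 + (59767 + 104460)) = 73337/228 + (-147156 + (59767 + 104460)) = 73337/228 + (-147156 + 164227) = 73337/228 + 17071 = 3965525/228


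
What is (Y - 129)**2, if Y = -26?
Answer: 24025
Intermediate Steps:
(Y - 129)**2 = (-26 - 129)**2 = (-155)**2 = 24025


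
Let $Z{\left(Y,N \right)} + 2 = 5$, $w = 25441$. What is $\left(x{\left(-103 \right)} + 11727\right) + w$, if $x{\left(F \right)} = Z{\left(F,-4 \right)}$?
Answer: $37171$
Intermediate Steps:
$Z{\left(Y,N \right)} = 3$ ($Z{\left(Y,N \right)} = -2 + 5 = 3$)
$x{\left(F \right)} = 3$
$\left(x{\left(-103 \right)} + 11727\right) + w = \left(3 + 11727\right) + 25441 = 11730 + 25441 = 37171$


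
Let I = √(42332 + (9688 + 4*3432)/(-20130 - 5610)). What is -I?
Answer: -√194766404690/2145 ≈ -205.75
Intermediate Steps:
I = √194766404690/2145 (I = √(42332 + (9688 + 13728)/(-25740)) = √(42332 + 23416*(-1/25740)) = √(42332 - 5854/6435) = √(272400566/6435) = √194766404690/2145 ≈ 205.75)
-I = -√194766404690/2145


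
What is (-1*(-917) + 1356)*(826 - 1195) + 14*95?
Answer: -837407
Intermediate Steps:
(-1*(-917) + 1356)*(826 - 1195) + 14*95 = (917 + 1356)*(-369) + 1330 = 2273*(-369) + 1330 = -838737 + 1330 = -837407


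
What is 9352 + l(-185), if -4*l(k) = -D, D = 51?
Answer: 37459/4 ≈ 9364.8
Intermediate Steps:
l(k) = 51/4 (l(k) = -(-1)*51/4 = -1/4*(-51) = 51/4)
9352 + l(-185) = 9352 + 51/4 = 37459/4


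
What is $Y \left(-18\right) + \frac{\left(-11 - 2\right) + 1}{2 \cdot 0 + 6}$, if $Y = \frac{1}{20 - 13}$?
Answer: $- \frac{32}{7} \approx -4.5714$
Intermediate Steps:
$Y = \frac{1}{7} \approx 0.14286$
$Y \left(-18\right) + \frac{\left(-11 - 2\right) + 1}{2 \cdot 0 + 6} = \frac{1}{7} \left(-18\right) + \frac{\left(-11 - 2\right) + 1}{2 \cdot 0 + 6} = - \frac{18}{7} + \frac{\left(-11 + \left(-6 + 4\right)\right) + 1}{0 + 6} = - \frac{18}{7} + \frac{\left(-11 - 2\right) + 1}{6} = - \frac{18}{7} + \left(-13 + 1\right) \frac{1}{6} = - \frac{18}{7} - 2 = - \frac{32}{7}$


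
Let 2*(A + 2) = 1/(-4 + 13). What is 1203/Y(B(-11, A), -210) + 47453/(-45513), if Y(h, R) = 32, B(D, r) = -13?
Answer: 53233643/1456416 ≈ 36.551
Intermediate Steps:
A = -35/18 (A = -2 + 1/(2*(-4 + 13)) = -2 + (½)/9 = -2 + (½)*(⅑) = -2 + 1/18 = -35/18 ≈ -1.9444)
1203/Y(B(-11, A), -210) + 47453/(-45513) = 1203/32 + 47453/(-45513) = 1203*(1/32) + 47453*(-1/45513) = 1203/32 - 47453/45513 = 53233643/1456416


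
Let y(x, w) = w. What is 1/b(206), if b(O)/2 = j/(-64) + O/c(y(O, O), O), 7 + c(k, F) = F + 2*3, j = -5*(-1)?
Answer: 6560/12159 ≈ 0.53952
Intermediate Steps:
j = 5
c(k, F) = -1 + F (c(k, F) = -7 + (F + 2*3) = -7 + (F + 6) = -7 + (6 + F) = -1 + F)
b(O) = -5/32 + 2*O/(-1 + O) (b(O) = 2*(5/(-64) + O/(-1 + O)) = 2*(5*(-1/64) + O/(-1 + O)) = 2*(-5/64 + O/(-1 + O)) = -5/32 + 2*O/(-1 + O))
1/b(206) = 1/((5 + 59*206)/(32*(-1 + 206))) = 1/((1/32)*(5 + 12154)/205) = 1/((1/32)*(1/205)*12159) = 1/(12159/6560) = 6560/12159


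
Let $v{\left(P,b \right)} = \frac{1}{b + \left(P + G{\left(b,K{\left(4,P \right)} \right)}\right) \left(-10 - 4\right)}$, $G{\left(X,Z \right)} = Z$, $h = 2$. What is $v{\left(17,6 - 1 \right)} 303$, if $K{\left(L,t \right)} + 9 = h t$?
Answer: $- \frac{303}{583} \approx -0.51973$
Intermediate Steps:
$K{\left(L,t \right)} = -9 + 2 t$
$v{\left(P,b \right)} = \frac{1}{126 + b - 42 P}$ ($v{\left(P,b \right)} = \frac{1}{b + \left(P + \left(-9 + 2 P\right)\right) \left(-10 - 4\right)} = \frac{1}{b + \left(-9 + 3 P\right) \left(-14\right)} = \frac{1}{b - \left(-126 + 42 P\right)} = \frac{1}{126 + b - 42 P}$)
$v{\left(17,6 - 1 \right)} 303 = \frac{1}{126 + \left(6 - 1\right) - 714} \cdot 303 = \frac{1}{126 + 5 - 714} \cdot 303 = \frac{1}{-583} \cdot 303 = \left(- \frac{1}{583}\right) 303 = - \frac{303}{583}$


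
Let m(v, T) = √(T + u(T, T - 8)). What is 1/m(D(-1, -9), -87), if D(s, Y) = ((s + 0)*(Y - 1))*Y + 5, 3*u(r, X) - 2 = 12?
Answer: -I*√741/247 ≈ -0.11021*I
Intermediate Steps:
u(r, X) = 14/3 (u(r, X) = ⅔ + (⅓)*12 = ⅔ + 4 = 14/3)
D(s, Y) = 5 + Y*s*(-1 + Y) (D(s, Y) = (s*(-1 + Y))*Y + 5 = Y*s*(-1 + Y) + 5 = 5 + Y*s*(-1 + Y))
m(v, T) = √(14/3 + T) (m(v, T) = √(T + 14/3) = √(14/3 + T))
1/m(D(-1, -9), -87) = 1/(√(42 + 9*(-87))/3) = 1/(√(42 - 783)/3) = 1/(√(-741)/3) = 1/((I*√741)/3) = 1/(I*√741/3) = -I*√741/247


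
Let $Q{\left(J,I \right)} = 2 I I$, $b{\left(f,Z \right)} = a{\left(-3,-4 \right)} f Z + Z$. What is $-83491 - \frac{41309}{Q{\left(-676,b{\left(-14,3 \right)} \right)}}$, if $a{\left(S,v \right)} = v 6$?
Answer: $- \frac{170675850131}{2044242} \approx -83491.0$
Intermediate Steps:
$a{\left(S,v \right)} = 6 v$
$b{\left(f,Z \right)} = Z - 24 Z f$ ($b{\left(f,Z \right)} = 6 \left(-4\right) f Z + Z = - 24 f Z + Z = - 24 Z f + Z = Z - 24 Z f$)
$Q{\left(J,I \right)} = 2 I^{2}$
$-83491 - \frac{41309}{Q{\left(-676,b{\left(-14,3 \right)} \right)}} = -83491 - \frac{41309}{2 \left(3 \left(1 - -336\right)\right)^{2}} = -83491 - \frac{41309}{2 \left(3 \left(1 + 336\right)\right)^{2}} = -83491 - \frac{41309}{2 \left(3 \cdot 337\right)^{2}} = -83491 - \frac{41309}{2 \cdot 1011^{2}} = -83491 - \frac{41309}{2 \cdot 1022121} = -83491 - \frac{41309}{2044242} = - \frac{170675850131}{2044242}$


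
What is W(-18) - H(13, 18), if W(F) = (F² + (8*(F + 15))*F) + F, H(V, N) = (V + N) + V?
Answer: 694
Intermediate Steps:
H(V, N) = N + 2*V (H(V, N) = (N + V) + V = N + 2*V)
W(F) = F + F² + F*(120 + 8*F) (W(F) = (F² + (8*(15 + F))*F) + F = (F² + (120 + 8*F)*F) + F = (F² + F*(120 + 8*F)) + F = F + F² + F*(120 + 8*F))
W(-18) - H(13, 18) = -18*(121 + 9*(-18)) - (18 + 2*13) = -18*(121 - 162) - (18 + 26) = -18*(-41) - 1*44 = 738 - 44 = 694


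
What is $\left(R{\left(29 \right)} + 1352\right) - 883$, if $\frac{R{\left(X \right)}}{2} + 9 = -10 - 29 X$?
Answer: $-1251$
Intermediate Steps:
$R{\left(X \right)} = -38 - 58 X$ ($R{\left(X \right)} = -18 + 2 \left(-10 - 29 X\right) = -18 - \left(20 + 58 X\right) = -38 - 58 X$)
$\left(R{\left(29 \right)} + 1352\right) - 883 = \left(\left(-38 - 1682\right) + 1352\right) - 883 = \left(\left(-38 - 1682\right) + 1352\right) + \left(-1590 + 707\right) = \left(-1720 + 1352\right) - 883 = -368 - 883 = -1251$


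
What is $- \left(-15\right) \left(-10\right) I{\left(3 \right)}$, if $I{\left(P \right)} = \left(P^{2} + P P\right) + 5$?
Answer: $-3450$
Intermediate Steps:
$I{\left(P \right)} = 5 + 2 P^{2}$ ($I{\left(P \right)} = \left(P^{2} + P^{2}\right) + 5 = 2 P^{2} + 5 = 5 + 2 P^{2}$)
$- \left(-15\right) \left(-10\right) I{\left(3 \right)} = - \left(-15\right) \left(-10\right) \left(5 + 2 \cdot 3^{2}\right) = - 150 \left(5 + 2 \cdot 9\right) = - 150 \left(5 + 18\right) = - 150 \cdot 23 = \left(-1\right) 3450 = -3450$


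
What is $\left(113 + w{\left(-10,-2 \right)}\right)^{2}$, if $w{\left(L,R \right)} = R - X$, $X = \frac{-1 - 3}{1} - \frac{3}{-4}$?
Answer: $\frac{208849}{16} \approx 13053.0$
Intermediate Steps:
$X = - \frac{13}{4}$ ($X = \left(-1 - 3\right) 1 - - \frac{3}{4} = \left(-4\right) 1 + \frac{3}{4} = -4 + \frac{3}{4} = - \frac{13}{4} \approx -3.25$)
$w{\left(L,R \right)} = \frac{13}{4} + R$ ($w{\left(L,R \right)} = R - - \frac{13}{4} = R + \frac{13}{4} = \frac{13}{4} + R$)
$\left(113 + w{\left(-10,-2 \right)}\right)^{2} = \left(113 + \left(\frac{13}{4} - 2\right)\right)^{2} = \left(113 + \frac{5}{4}\right)^{2} = \left(\frac{457}{4}\right)^{2} = \frac{208849}{16}$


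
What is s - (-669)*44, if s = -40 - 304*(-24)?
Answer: 36692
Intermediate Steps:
s = 7256 (s = -40 + 7296 = 7256)
s - (-669)*44 = 7256 - (-669)*44 = 7256 - 1*(-29436) = 7256 + 29436 = 36692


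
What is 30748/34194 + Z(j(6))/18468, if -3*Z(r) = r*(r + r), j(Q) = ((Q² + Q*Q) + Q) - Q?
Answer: 693950/974529 ≈ 0.71209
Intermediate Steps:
j(Q) = 2*Q² (j(Q) = ((Q² + Q²) + Q) - Q = (2*Q² + Q) - Q = (Q + 2*Q²) - Q = 2*Q²)
Z(r) = -2*r²/3 (Z(r) = -r*(r + r)/3 = -r*2*r/3 = -2*r²/3)
30748/34194 + Z(j(6))/18468 = 30748/34194 - 2*(2*6²)²/3/18468 = 30748*(1/34194) - 2*(2*36)²/3*(1/18468) = 15374/17097 - ⅔*72²*(1/18468) = 15374/17097 - ⅔*5184*(1/18468) = 15374/17097 - 3456*1/18468 = 15374/17097 - 32/171 = 693950/974529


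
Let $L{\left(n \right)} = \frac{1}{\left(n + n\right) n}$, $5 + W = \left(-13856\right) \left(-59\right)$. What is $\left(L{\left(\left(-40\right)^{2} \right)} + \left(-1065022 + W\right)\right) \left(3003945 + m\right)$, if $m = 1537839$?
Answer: $- \frac{719485440659912277}{640000} \approx -1.1242 \cdot 10^{12}$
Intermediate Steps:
$W = 817499$ ($W = -5 - -817504 = -5 + 817504 = 817499$)
$L{\left(n \right)} = \frac{1}{2 n^{2}}$ ($L{\left(n \right)} = \frac{1}{2 n n} = \frac{\frac{1}{2} \frac{1}{n}}{n} = \frac{1}{2 n^{2}}$)
$\left(L{\left(\left(-40\right)^{2} \right)} + \left(-1065022 + W\right)\right) \left(3003945 + m\right) = \left(\frac{1}{2 \cdot 2560000} + \left(-1065022 + 817499\right)\right) \left(3003945 + 1537839\right) = \left(\frac{1}{2 \cdot 2560000} - 247523\right) 4541784 = \left(\frac{1}{2} \cdot \frac{1}{2560000} - 247523\right) 4541784 = \left(\frac{1}{5120000} - 247523\right) 4541784 = \left(- \frac{1267317759999}{5120000}\right) 4541784 = - \frac{719485440659912277}{640000}$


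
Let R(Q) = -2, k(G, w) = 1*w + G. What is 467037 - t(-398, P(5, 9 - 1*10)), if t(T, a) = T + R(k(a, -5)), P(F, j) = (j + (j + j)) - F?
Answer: 467437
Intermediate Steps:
k(G, w) = G + w (k(G, w) = w + G = G + w)
P(F, j) = -F + 3*j (P(F, j) = (j + 2*j) - F = 3*j - F = -F + 3*j)
t(T, a) = -2 + T (t(T, a) = T - 2 = -2 + T)
467037 - t(-398, P(5, 9 - 1*10)) = 467037 - (-2 - 398) = 467037 - 1*(-400) = 467037 + 400 = 467437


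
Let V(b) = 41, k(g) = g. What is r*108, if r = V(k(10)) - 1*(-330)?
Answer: 40068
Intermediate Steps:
r = 371 (r = 41 - 1*(-330) = 41 + 330 = 371)
r*108 = 371*108 = 40068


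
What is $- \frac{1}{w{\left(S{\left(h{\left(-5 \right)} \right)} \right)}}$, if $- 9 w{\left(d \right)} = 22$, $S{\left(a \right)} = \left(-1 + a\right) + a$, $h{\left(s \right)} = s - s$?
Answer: $\frac{9}{22} \approx 0.40909$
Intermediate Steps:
$h{\left(s \right)} = 0$
$S{\left(a \right)} = -1 + 2 a$
$w{\left(d \right)} = - \frac{22}{9}$ ($w{\left(d \right)} = \left(- \frac{1}{9}\right) 22 = - \frac{22}{9}$)
$- \frac{1}{w{\left(S{\left(h{\left(-5 \right)} \right)} \right)}} = - \frac{1}{- \frac{22}{9}} = \left(-1\right) \left(- \frac{9}{22}\right) = \frac{9}{22}$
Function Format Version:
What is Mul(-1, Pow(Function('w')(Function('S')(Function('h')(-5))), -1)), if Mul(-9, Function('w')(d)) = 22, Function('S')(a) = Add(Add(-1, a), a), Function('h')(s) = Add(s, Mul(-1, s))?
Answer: Rational(9, 22) ≈ 0.40909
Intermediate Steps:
Function('h')(s) = 0
Function('S')(a) = Add(-1, Mul(2, a))
Function('w')(d) = Rational(-22, 9) (Function('w')(d) = Mul(Rational(-1, 9), 22) = Rational(-22, 9))
Mul(-1, Pow(Function('w')(Function('S')(Function('h')(-5))), -1)) = Mul(-1, Pow(Rational(-22, 9), -1)) = Mul(-1, Rational(-9, 22)) = Rational(9, 22)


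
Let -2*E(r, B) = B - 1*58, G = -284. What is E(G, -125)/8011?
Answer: 183/16022 ≈ 0.011422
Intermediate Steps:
E(r, B) = 29 - B/2 (E(r, B) = -(B - 1*58)/2 = -(B - 58)/2 = -(-58 + B)/2 = 29 - B/2)
E(G, -125)/8011 = (29 - ½*(-125))/8011 = (29 + 125/2)*(1/8011) = (183/2)*(1/8011) = 183/16022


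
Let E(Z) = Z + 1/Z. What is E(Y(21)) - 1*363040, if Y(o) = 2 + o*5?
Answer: -38833830/107 ≈ -3.6293e+5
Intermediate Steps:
Y(o) = 2 + 5*o
E(Y(21)) - 1*363040 = ((2 + 5*21) + 1/(2 + 5*21)) - 1*363040 = ((2 + 105) + 1/(2 + 105)) - 363040 = (107 + 1/107) - 363040 = 11450/107 - 363040 = -38833830/107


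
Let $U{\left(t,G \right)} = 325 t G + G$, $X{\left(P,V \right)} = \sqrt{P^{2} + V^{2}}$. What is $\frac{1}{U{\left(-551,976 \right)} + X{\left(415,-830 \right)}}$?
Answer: $- \frac{174776224}{30546728474837051} - \frac{415 \sqrt{5}}{30546728474837051} \approx -5.7216 \cdot 10^{-9}$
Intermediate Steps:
$U{\left(t,G \right)} = G + 325 G t$ ($U{\left(t,G \right)} = 325 G t + G = G + 325 G t$)
$\frac{1}{U{\left(-551,976 \right)} + X{\left(415,-830 \right)}} = \frac{1}{976 \left(1 + 325 \left(-551\right)\right) + \sqrt{415^{2} + \left(-830\right)^{2}}} = \frac{1}{976 \left(1 - 179075\right) + \sqrt{172225 + 688900}} = \frac{1}{976 \left(-179074\right) + \sqrt{861125}} = \frac{1}{-174776224 + 415 \sqrt{5}}$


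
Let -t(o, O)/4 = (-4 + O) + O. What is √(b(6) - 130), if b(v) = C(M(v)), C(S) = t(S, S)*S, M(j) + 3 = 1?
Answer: I*√194 ≈ 13.928*I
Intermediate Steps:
t(o, O) = 16 - 8*O (t(o, O) = -4*((-4 + O) + O) = -4*(-4 + 2*O) = 16 - 8*O)
M(j) = -2 (M(j) = -3 + 1 = -2)
C(S) = S*(16 - 8*S) (C(S) = (16 - 8*S)*S = S*(16 - 8*S))
b(v) = -64 (b(v) = 8*(-2)*(2 - 1*(-2)) = 8*(-2)*(2 + 2) = 8*(-2)*4 = -64)
√(b(6) - 130) = √(-64 - 130) = √(-194) = I*√194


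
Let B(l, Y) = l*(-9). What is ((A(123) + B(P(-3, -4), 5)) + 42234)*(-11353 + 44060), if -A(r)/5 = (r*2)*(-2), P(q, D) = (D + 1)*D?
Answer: 1458274302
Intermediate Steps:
P(q, D) = D*(1 + D) (P(q, D) = (1 + D)*D = D*(1 + D))
B(l, Y) = -9*l
A(r) = 20*r (A(r) = -5*r*2*(-2) = -5*2*r*(-2) = -(-20)*r = 20*r)
((A(123) + B(P(-3, -4), 5)) + 42234)*(-11353 + 44060) = ((20*123 - (-36)*(1 - 4)) + 42234)*(-11353 + 44060) = ((2460 - (-36)*(-3)) + 42234)*32707 = ((2460 - 9*12) + 42234)*32707 = ((2460 - 108) + 42234)*32707 = (2352 + 42234)*32707 = 44586*32707 = 1458274302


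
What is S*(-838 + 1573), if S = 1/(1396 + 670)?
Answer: 735/2066 ≈ 0.35576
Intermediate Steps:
S = 1/2066 ≈ 0.00048403
S*(-838 + 1573) = (-838 + 1573)/2066 = (1/2066)*735 = 735/2066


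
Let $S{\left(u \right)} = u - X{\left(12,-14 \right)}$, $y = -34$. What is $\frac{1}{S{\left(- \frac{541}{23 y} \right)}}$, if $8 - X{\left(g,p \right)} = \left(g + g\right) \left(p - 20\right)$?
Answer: $- \frac{782}{643827} \approx -0.0012146$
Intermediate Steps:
$X{\left(g,p \right)} = 8 - 2 g \left(-20 + p\right)$ ($X{\left(g,p \right)} = 8 - \left(g + g\right) \left(p - 20\right) = 8 - 2 g \left(-20 + p\right)$)
$S{\left(u \right)} = -824 + u$ ($S{\left(u \right)} = u - \left(8 + 40 \cdot 12 - 24 \left(-14\right)\right) = u - \left(8 + 480 + 336\right) = u - 824 = -824 + u$)
$\frac{1}{S{\left(- \frac{541}{23 y} \right)}} = \frac{1}{-824 - \frac{541}{23 \left(-34\right)}} = \frac{1}{-824 - \frac{541}{-782}} = \frac{1}{-824 - - \frac{541}{782}} = \frac{1}{-824 + \frac{541}{782}} = \frac{1}{- \frac{643827}{782}} = - \frac{782}{643827}$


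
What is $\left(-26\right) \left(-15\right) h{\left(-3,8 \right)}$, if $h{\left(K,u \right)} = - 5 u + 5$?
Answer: $-13650$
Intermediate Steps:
$h{\left(K,u \right)} = 5 - 5 u$
$\left(-26\right) \left(-15\right) h{\left(-3,8 \right)} = \left(-26\right) \left(-15\right) \left(5 - 40\right) = 390 \left(5 - 40\right) = 390 \left(-35\right) = -13650$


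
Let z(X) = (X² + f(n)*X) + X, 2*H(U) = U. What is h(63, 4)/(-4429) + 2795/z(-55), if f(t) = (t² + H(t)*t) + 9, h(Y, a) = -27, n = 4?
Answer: 2482048/1023099 ≈ 2.4260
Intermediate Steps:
H(U) = U/2
f(t) = 9 + 3*t²/2 (f(t) = (t² + (t/2)*t) + 9 = (t² + t²/2) + 9 = 3*t²/2 + 9 = 9 + 3*t²/2)
z(X) = X² + 34*X (z(X) = (X² + (9 + (3/2)*4²)*X) + X = (X² + (9 + (3/2)*16)*X) + X = (X² + (9 + 24)*X) + X = (X² + 33*X) + X = X² + 34*X)
h(63, 4)/(-4429) + 2795/z(-55) = -27/(-4429) + 2795/((-55*(34 - 55))) = -27*(-1/4429) + 2795/((-55*(-21))) = 27/4429 + 2795/1155 = 27/4429 + 2795*(1/1155) = 27/4429 + 559/231 = 2482048/1023099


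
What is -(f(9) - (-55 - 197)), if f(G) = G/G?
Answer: -253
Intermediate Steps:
f(G) = 1
-(f(9) - (-55 - 197)) = -(1 - (-55 - 197)) = -(1 - 1*(-252)) = -(1 + 252) = -1*253 = -253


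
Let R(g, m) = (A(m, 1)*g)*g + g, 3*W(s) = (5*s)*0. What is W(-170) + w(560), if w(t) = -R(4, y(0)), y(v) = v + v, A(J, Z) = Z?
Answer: -20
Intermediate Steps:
W(s) = 0 (W(s) = ((5*s)*0)/3 = (⅓)*0 = 0)
y(v) = 2*v
R(g, m) = g + g² (R(g, m) = (1*g)*g + g = g*g + g = g² + g = g + g²)
w(t) = -20 (w(t) = -4*(1 + 4) = -4*5 = -1*20 = -20)
W(-170) + w(560) = 0 - 20 = -20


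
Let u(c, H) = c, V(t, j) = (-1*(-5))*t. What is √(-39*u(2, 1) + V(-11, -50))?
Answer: I*√133 ≈ 11.533*I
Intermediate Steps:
V(t, j) = 5*t
√(-39*u(2, 1) + V(-11, -50)) = √(-39*2 + 5*(-11)) = √(-78 - 55) = √(-133) = I*√133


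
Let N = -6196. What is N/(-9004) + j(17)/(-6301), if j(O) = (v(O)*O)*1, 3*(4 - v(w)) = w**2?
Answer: 39880706/42550653 ≈ 0.93725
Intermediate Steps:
v(w) = 4 - w**2/3
j(O) = O*(4 - O**2/3) (j(O) = ((4 - O**2/3)*O)*1 = (O*(4 - O**2/3))*1 = O*(4 - O**2/3))
N/(-9004) + j(17)/(-6301) = -6196/(-9004) + ((1/3)*17*(12 - 1*17**2))/(-6301) = -6196*(-1/9004) + ((1/3)*17*(12 - 1*289))*(-1/6301) = 1549/2251 + ((1/3)*17*(12 - 289))*(-1/6301) = 1549/2251 + ((1/3)*17*(-277))*(-1/6301) = 1549/2251 - 4709/3*(-1/6301) = 1549/2251 + 4709/18903 = 39880706/42550653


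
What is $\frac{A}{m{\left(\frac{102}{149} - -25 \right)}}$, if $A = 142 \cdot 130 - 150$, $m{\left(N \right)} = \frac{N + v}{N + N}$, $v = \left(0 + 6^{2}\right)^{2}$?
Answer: $\frac{140144740}{196931} \approx 711.64$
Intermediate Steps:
$v = 1296$ ($v = \left(0 + 36\right)^{2} = 36^{2} = 1296$)
$m{\left(N \right)} = \frac{1296 + N}{2 N}$ ($m{\left(N \right)} = \frac{N + 1296}{N + N} = \frac{1296 + N}{2 N}$)
$A = 18310$ ($A = 18460 - 150 = 18310$)
$\frac{A}{m{\left(\frac{102}{149} - -25 \right)}} = \frac{18310}{\frac{1}{2} \frac{1}{\frac{102}{149} - -25} \left(1296 + \left(\frac{102}{149} - -25\right)\right)} = \frac{18310}{\frac{1}{2} \frac{1}{102 \cdot \frac{1}{149} + 25} \left(1296 + \left(102 \cdot \frac{1}{149} + 25\right)\right)} = \frac{18310}{\frac{1}{2} \frac{1}{\frac{102}{149} + 25} \left(1296 + \left(\frac{102}{149} + 25\right)\right)} = \frac{18310}{\frac{1}{2} \frac{1}{\frac{3827}{149}} \left(1296 + \frac{3827}{149}\right)} = \frac{18310}{\frac{1}{2} \cdot \frac{149}{3827} \cdot \frac{196931}{149}} = \frac{18310}{\frac{196931}{7654}} = 18310 \cdot \frac{7654}{196931} = \frac{140144740}{196931}$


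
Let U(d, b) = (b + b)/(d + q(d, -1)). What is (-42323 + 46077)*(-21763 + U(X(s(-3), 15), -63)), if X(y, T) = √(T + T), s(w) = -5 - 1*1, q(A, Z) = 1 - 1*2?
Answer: -2369723762/29 - 473004*√30/29 ≈ -8.1804e+7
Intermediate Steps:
q(A, Z) = -1 (q(A, Z) = 1 - 2 = -1)
s(w) = -6 (s(w) = -5 - 1 = -6)
X(y, T) = √2*√T (X(y, T) = √(2*T) = √2*√T)
U(d, b) = 2*b/(-1 + d) (U(d, b) = (b + b)/(d - 1) = (2*b)/(-1 + d) = 2*b/(-1 + d))
(-42323 + 46077)*(-21763 + U(X(s(-3), 15), -63)) = (-42323 + 46077)*(-21763 + 2*(-63)/(-1 + √2*√15)) = 3754*(-21763 + 2*(-63)/(-1 + √30)) = 3754*(-21763 - 126/(-1 + √30)) = -81698302 - 473004/(-1 + √30)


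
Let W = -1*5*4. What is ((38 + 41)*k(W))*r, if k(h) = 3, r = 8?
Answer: 1896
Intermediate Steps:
W = -20 (W = -5*4 = -20)
((38 + 41)*k(W))*r = ((38 + 41)*3)*8 = (79*3)*8 = 237*8 = 1896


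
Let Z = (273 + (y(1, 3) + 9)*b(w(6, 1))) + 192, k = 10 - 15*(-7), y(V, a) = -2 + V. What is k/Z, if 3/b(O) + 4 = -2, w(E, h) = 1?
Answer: 115/461 ≈ 0.24946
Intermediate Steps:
b(O) = -½ (b(O) = 3/(-4 - 2) = 3/(-6) = 3*(-⅙) = -½)
k = 115 (k = 10 + 105 = 115)
Z = 461 (Z = (273 + ((-2 + 1) + 9)*(-½)) + 192 = (273 + (-1 + 9)*(-½)) + 192 = (273 + 8*(-½)) + 192 = (273 - 4) + 192 = 269 + 192 = 461)
k/Z = 115/461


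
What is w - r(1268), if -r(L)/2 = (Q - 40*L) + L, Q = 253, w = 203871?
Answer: 105473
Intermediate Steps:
r(L) = -506 + 78*L (r(L) = -2*((253 - 40*L) + L) = -2*(253 - 39*L) = -506 + 78*L)
w - r(1268) = 203871 - (-506 + 78*1268) = 203871 - (-506 + 98904) = 203871 - 1*98398 = 203871 - 98398 = 105473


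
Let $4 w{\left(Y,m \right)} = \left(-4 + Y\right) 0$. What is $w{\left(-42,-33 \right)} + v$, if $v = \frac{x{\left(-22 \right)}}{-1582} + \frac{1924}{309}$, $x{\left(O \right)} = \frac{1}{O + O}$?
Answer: $\frac{133926101}{21508872} \approx 6.2266$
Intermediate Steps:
$x{\left(O \right)} = \frac{1}{2 O}$
$w{\left(Y,m \right)} = 0$ ($w{\left(Y,m \right)} = \frac{\left(-4 + Y\right) 0}{4} = \frac{1}{4} \cdot 0 = 0$)
$v = \frac{133926101}{21508872}$ ($v = \frac{\frac{1}{2} \frac{1}{-22}}{-1582} + \frac{1924}{309} = \frac{1}{2} \left(- \frac{1}{22}\right) \left(- \frac{1}{1582}\right) + 1924 \cdot \frac{1}{309} = \left(- \frac{1}{44}\right) \left(- \frac{1}{1582}\right) + \frac{1924}{309} = \frac{1}{69608} + \frac{1924}{309} = \frac{133926101}{21508872} \approx 6.2266$)
$w{\left(-42,-33 \right)} + v = 0 + \frac{133926101}{21508872} = \frac{133926101}{21508872}$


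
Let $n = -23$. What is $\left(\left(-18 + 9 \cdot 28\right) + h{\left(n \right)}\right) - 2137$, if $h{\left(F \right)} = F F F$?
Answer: $-14070$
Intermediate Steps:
$h{\left(F \right)} = F^{3}$ ($h{\left(F \right)} = F^{2} F = F^{3}$)
$\left(\left(-18 + 9 \cdot 28\right) + h{\left(n \right)}\right) - 2137 = \left(\left(-18 + 9 \cdot 28\right) + \left(-23\right)^{3}\right) - 2137 = \left(\left(-18 + 252\right) - 12167\right) - 2137 = \left(234 - 12167\right) - 2137 = -11933 - 2137 = -14070$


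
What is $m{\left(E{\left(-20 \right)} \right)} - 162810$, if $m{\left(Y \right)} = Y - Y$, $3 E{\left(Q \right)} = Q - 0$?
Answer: $-162810$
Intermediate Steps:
$E{\left(Q \right)} = \frac{Q}{3}$ ($E{\left(Q \right)} = \frac{Q - 0}{3} = \frac{Q + 0}{3} = \frac{Q}{3}$)
$m{\left(Y \right)} = 0$
$m{\left(E{\left(-20 \right)} \right)} - 162810 = 0 - 162810 = -162810$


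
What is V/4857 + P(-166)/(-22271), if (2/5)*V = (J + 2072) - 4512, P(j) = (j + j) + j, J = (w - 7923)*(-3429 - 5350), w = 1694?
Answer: 2029704497059/72113498 ≈ 28146.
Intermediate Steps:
J = 54684391 (J = (1694 - 7923)*(-3429 - 5350) = -6229*(-8779) = 54684391)
P(j) = 3*j (P(j) = 2*j + j = 3*j)
V = 273409755/2 (V = 5*((54684391 + 2072) - 4512)/2 = 5*(54686463 - 4512)/2 = (5/2)*54681951 = 273409755/2 ≈ 1.3670e+8)
V/4857 + P(-166)/(-22271) = (273409755/2)/4857 + (3*(-166))/(-22271) = (273409755/2)*(1/4857) - 498*(-1/22271) = 91136585/3238 + 498/22271 = 2029704497059/72113498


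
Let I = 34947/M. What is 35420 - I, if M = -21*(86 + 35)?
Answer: 2728399/77 ≈ 35434.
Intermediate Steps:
M = -2541 (M = -21*121 = -2541)
I = -1059/77 (I = 34947/(-2541) = 34947*(-1/2541) = -1059/77 ≈ -13.753)
35420 - I = 35420 - 1*(-1059/77) = 35420 + 1059/77 = 2728399/77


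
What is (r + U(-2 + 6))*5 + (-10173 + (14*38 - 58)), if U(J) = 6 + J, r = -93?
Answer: -10114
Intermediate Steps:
(r + U(-2 + 6))*5 + (-10173 + (14*38 - 58)) = (-93 + (6 + (-2 + 6)))*5 + (-10173 + (14*38 - 58)) = (-93 + (6 + 4))*5 + (-10173 + (532 - 58)) = (-93 + 10)*5 + (-10173 + 474) = -83*5 - 9699 = -415 - 9699 = -10114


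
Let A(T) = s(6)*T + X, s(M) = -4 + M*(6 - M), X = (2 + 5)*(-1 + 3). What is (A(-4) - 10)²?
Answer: 400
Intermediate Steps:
X = 14 (X = 7*2 = 14)
A(T) = 14 - 4*T (A(T) = (-4 - 1*6² + 6*6)*T + 14 = (-4 - 1*36 + 36)*T + 14 = (-4 - 36 + 36)*T + 14 = -4*T + 14 = 14 - 4*T)
(A(-4) - 10)² = ((14 - 4*(-4)) - 10)² = ((14 + 16) - 10)² = (30 - 10)² = 20² = 400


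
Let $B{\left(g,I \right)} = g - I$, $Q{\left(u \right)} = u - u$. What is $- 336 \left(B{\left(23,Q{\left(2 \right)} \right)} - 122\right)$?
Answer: $33264$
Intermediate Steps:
$Q{\left(u \right)} = 0$
$- 336 \left(B{\left(23,Q{\left(2 \right)} \right)} - 122\right) = - 336 \left(\left(23 - 0\right) - 122\right) = - 336 \left(\left(23 + 0\right) - 122\right) = - 336 \left(23 - 122\right) = \left(-336\right) \left(-99\right) = 33264$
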